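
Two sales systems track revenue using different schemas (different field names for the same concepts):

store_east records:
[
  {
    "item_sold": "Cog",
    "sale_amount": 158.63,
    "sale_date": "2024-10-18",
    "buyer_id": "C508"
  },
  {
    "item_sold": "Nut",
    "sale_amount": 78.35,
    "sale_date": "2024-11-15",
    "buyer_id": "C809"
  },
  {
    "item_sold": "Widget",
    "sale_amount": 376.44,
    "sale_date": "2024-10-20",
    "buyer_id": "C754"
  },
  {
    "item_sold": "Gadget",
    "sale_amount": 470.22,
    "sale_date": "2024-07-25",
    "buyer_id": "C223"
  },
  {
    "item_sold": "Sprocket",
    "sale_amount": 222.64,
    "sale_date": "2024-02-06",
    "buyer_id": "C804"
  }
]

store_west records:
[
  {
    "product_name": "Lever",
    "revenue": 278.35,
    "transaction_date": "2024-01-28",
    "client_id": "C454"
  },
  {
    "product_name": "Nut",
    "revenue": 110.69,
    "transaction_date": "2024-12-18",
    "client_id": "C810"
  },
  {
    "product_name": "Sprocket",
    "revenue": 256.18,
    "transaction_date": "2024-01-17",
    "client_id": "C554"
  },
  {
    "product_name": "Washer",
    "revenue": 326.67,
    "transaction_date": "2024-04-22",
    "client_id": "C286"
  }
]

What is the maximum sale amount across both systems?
470.22

Reconcile: "sale_amount" (store_east) = "revenue" (store_west) = sale amount

Maximum in store_east: 470.22
Maximum in store_west: 326.67

Overall maximum: max(470.22, 326.67) = 470.22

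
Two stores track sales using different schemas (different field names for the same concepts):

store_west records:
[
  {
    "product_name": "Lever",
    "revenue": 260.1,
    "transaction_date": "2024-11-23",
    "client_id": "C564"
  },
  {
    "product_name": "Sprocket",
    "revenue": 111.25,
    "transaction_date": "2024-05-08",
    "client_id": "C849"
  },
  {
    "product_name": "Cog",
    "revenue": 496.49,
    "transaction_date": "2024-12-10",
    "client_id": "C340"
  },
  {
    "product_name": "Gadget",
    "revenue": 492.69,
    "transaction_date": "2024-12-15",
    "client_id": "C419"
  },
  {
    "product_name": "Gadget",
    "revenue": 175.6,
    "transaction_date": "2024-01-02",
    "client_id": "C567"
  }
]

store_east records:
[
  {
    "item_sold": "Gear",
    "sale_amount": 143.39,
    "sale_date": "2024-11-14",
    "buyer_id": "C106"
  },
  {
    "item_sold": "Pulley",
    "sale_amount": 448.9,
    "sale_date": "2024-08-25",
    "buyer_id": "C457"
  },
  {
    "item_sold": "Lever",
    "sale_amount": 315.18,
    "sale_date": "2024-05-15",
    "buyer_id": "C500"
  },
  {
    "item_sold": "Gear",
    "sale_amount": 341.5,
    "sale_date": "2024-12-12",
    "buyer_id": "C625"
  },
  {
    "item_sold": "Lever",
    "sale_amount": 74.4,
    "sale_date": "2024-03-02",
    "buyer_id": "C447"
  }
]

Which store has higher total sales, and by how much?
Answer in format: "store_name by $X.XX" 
store_west by $212.76

Schema mapping: "revenue" (store_west) = "sale_amount" (store_east) = sale amount

Total for store_west: 1536.13
Total for store_east: 1323.37

Difference: |1536.13 - 1323.37| = 212.76
store_west has higher sales by $212.76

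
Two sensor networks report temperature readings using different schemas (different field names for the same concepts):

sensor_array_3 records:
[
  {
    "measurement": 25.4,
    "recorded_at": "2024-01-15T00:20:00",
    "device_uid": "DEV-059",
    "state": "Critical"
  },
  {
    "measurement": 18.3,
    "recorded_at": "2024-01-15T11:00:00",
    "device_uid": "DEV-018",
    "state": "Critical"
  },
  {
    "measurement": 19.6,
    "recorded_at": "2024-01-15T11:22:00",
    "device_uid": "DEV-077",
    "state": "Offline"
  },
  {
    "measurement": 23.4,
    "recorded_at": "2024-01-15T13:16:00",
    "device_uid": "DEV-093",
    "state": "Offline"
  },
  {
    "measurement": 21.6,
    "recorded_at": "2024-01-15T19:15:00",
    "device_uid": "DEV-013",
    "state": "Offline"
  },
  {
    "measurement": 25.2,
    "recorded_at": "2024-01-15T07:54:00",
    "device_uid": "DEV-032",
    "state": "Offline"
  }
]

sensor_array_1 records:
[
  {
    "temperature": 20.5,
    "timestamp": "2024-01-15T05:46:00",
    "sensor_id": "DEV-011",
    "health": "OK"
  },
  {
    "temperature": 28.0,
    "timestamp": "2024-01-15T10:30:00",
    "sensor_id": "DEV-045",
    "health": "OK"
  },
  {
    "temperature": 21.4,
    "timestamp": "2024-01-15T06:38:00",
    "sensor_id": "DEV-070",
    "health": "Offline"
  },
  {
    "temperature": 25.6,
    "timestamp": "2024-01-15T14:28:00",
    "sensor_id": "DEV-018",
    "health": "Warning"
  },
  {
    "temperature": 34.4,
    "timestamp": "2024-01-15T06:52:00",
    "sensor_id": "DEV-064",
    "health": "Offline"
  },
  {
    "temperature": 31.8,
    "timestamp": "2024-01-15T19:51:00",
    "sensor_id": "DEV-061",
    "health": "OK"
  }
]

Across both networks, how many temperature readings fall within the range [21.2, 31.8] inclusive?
8

Schema mapping: "measurement" (sensor_array_3) = "temperature" (sensor_array_1) = temperature

Readings in [21.2, 31.8] from sensor_array_3: 4
Readings in [21.2, 31.8] from sensor_array_1: 4

Total count: 4 + 4 = 8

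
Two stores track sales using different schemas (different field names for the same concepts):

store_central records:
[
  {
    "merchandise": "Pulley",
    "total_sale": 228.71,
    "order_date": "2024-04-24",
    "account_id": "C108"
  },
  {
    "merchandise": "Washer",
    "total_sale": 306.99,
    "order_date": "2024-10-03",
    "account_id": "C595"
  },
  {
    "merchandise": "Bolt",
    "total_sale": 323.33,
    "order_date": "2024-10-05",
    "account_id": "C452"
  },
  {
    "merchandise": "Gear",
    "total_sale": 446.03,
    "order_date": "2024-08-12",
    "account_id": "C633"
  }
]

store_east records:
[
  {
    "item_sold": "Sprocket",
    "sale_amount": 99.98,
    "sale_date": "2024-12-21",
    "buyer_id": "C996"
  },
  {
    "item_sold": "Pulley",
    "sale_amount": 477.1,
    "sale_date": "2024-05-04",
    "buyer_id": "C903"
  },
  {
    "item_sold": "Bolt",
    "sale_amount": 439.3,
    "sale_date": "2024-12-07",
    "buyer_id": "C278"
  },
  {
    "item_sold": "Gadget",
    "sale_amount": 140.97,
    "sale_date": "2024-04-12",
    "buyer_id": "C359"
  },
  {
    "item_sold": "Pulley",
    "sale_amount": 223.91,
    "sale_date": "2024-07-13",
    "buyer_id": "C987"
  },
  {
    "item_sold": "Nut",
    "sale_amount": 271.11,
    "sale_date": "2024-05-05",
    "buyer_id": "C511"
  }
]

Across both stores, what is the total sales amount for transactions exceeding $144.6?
2716.48

Schema mapping: "total_sale" (store_central) = "sale_amount" (store_east) = sale amount

Sum of sales > $144.6 in store_central: 1305.06
Sum of sales > $144.6 in store_east: 1411.42

Total: 1305.06 + 1411.42 = 2716.48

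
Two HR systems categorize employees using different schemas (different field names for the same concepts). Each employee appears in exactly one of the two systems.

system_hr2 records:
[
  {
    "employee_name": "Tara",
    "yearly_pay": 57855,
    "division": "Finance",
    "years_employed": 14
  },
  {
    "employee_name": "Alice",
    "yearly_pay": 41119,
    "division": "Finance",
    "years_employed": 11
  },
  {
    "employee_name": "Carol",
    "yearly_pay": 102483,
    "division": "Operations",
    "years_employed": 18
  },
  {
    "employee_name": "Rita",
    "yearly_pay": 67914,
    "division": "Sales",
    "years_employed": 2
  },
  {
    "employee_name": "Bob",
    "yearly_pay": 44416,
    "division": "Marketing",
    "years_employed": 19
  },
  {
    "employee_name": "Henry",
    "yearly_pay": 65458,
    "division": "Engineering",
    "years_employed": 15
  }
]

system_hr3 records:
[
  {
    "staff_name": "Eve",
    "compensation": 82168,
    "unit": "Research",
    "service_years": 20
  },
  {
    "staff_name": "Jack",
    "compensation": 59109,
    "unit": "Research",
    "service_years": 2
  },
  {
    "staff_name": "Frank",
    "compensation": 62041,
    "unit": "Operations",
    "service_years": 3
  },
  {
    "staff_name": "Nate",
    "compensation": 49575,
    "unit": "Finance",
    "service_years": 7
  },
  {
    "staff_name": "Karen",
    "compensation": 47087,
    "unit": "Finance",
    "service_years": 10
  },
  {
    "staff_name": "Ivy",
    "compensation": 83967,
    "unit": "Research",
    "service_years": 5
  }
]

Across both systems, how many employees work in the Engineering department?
1

Schema mapping: "division" (system_hr2) = "unit" (system_hr3) = department

Engineering employees in system_hr2: 1
Engineering employees in system_hr3: 0

Total in Engineering: 1 + 0 = 1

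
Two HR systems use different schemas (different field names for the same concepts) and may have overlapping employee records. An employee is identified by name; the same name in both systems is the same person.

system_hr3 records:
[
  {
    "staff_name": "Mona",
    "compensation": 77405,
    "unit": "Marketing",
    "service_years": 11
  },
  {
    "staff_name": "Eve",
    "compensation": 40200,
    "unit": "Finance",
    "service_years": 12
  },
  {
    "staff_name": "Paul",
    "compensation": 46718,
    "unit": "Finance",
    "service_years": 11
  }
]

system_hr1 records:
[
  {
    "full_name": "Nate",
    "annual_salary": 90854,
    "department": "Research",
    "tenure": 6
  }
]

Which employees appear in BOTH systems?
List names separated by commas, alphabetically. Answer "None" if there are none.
None

Schema mapping: "staff_name" (system_hr3) = "full_name" (system_hr1) = employee name

Names in system_hr3: ['Eve', 'Mona', 'Paul']
Names in system_hr1: ['Nate']

Intersection: None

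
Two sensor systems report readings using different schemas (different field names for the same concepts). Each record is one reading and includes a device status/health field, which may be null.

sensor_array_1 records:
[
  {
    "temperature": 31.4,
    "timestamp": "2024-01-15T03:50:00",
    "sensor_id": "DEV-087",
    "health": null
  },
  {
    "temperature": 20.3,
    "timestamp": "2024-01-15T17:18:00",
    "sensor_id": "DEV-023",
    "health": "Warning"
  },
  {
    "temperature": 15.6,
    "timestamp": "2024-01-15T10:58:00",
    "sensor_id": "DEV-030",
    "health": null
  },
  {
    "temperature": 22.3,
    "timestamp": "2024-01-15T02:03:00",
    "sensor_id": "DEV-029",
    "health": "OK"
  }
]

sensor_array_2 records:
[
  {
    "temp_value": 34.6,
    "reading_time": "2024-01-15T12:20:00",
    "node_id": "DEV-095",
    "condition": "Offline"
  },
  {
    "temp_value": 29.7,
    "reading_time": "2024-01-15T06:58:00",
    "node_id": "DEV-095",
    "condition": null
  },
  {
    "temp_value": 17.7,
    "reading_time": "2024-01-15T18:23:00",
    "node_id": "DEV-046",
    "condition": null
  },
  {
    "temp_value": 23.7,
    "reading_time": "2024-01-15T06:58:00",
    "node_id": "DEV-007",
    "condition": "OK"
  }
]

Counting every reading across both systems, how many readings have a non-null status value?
4

Schema mapping: "health" (sensor_array_1) = "condition" (sensor_array_2) = status

Non-null in sensor_array_1: 2
Non-null in sensor_array_2: 2

Total non-null: 2 + 2 = 4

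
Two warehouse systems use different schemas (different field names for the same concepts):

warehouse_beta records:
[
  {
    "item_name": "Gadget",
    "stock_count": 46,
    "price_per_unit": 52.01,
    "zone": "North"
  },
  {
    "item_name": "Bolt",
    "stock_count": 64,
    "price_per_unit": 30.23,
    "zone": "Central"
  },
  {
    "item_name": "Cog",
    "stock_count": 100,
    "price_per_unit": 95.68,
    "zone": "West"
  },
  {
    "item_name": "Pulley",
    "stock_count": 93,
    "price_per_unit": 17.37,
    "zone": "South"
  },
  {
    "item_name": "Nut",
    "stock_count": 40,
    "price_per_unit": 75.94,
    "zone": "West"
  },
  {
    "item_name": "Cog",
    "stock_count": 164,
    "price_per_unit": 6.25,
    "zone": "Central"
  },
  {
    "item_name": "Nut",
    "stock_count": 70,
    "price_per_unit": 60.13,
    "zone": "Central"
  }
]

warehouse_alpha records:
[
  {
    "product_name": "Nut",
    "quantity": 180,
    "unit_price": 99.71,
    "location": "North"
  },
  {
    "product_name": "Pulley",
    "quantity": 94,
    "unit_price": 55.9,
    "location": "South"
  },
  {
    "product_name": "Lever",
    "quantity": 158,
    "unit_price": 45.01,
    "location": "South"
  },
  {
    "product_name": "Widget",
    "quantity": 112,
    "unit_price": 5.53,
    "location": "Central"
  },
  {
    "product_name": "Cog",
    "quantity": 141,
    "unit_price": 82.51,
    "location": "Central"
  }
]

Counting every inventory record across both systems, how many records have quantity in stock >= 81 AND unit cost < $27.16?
3

Schema mappings:
- "stock_count" (warehouse_beta) = "quantity" (warehouse_alpha) = quantity
- "price_per_unit" (warehouse_beta) = "unit_price" (warehouse_alpha) = unit cost

Records meeting both conditions in warehouse_beta: 2
Records meeting both conditions in warehouse_alpha: 1

Total: 2 + 1 = 3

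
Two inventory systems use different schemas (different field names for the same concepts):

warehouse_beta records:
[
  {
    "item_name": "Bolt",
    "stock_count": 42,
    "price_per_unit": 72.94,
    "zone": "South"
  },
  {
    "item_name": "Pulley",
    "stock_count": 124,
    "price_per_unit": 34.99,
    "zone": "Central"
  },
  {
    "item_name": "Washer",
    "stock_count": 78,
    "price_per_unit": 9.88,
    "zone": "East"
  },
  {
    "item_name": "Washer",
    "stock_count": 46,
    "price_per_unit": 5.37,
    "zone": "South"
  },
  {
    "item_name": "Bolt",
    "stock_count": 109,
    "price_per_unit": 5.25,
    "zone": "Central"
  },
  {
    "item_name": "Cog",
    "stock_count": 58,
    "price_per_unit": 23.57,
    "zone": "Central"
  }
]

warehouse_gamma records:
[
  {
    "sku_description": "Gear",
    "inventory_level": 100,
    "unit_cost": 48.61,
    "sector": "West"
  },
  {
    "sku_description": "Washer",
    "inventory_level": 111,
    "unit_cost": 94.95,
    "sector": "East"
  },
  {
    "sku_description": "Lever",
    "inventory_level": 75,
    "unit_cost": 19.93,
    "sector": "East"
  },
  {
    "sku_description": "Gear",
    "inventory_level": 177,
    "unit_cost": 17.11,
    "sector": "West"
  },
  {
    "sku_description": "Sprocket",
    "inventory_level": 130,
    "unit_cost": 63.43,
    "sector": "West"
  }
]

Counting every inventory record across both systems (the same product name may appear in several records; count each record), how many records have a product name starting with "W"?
3

Schema mapping: "item_name" (warehouse_beta) = "sku_description" (warehouse_gamma) = product name

Records with product name starting with "W" in warehouse_beta: 2
Records with product name starting with "W" in warehouse_gamma: 1

Total: 2 + 1 = 3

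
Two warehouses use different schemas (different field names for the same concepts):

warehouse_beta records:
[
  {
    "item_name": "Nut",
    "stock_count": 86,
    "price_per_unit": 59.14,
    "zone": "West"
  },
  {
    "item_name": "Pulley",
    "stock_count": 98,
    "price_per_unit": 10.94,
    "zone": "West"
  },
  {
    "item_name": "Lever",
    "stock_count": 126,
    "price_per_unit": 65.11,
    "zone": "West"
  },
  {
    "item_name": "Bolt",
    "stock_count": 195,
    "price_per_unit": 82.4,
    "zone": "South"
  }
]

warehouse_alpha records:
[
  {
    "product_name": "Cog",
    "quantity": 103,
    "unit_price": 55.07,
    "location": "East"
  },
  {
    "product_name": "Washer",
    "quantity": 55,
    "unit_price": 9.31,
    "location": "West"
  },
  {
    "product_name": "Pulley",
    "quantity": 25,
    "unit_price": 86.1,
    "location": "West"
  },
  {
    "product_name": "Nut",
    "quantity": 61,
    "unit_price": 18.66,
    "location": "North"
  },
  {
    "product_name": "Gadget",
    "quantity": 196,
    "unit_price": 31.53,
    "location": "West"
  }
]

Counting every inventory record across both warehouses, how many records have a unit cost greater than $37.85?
5

Schema mapping: "price_per_unit" (warehouse_beta) = "unit_price" (warehouse_alpha) = unit cost

Records > $37.85 in warehouse_beta: 3
Records > $37.85 in warehouse_alpha: 2

Total count: 3 + 2 = 5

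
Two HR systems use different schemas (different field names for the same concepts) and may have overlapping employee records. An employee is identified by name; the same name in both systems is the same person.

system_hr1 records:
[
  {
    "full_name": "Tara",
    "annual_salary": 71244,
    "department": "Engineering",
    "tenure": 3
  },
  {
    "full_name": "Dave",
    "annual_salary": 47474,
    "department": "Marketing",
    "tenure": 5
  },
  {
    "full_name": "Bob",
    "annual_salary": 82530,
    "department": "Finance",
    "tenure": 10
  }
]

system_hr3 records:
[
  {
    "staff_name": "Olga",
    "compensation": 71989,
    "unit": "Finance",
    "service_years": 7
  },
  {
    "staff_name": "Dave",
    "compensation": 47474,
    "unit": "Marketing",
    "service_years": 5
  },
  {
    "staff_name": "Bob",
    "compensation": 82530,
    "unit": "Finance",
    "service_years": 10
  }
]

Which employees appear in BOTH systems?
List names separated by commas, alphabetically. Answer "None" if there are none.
Bob, Dave

Schema mapping: "full_name" (system_hr1) = "staff_name" (system_hr3) = employee name

Names in system_hr1: ['Bob', 'Dave', 'Tara']
Names in system_hr3: ['Bob', 'Dave', 'Olga']

Intersection: ['Bob', 'Dave']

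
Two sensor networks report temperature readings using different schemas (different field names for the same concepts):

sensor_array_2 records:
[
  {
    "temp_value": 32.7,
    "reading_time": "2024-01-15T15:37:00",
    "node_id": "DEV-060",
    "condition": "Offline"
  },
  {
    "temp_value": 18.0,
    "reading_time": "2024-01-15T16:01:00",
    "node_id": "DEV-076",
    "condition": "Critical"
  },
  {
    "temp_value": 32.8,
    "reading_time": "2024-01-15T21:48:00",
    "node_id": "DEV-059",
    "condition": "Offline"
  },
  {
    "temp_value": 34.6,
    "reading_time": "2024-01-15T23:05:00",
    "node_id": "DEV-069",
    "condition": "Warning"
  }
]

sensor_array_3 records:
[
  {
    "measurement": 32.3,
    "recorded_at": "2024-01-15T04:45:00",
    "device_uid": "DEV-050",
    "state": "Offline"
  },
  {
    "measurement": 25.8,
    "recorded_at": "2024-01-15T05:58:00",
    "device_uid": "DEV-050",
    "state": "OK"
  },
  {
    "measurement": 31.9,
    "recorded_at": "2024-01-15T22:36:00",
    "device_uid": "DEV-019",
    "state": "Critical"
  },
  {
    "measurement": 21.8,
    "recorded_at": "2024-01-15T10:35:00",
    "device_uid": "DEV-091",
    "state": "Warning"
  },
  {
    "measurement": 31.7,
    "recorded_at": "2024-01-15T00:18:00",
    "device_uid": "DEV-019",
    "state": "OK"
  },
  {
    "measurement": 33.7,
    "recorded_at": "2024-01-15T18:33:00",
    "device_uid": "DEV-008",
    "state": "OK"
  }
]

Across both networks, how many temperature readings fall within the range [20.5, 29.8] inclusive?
2

Schema mapping: "temp_value" (sensor_array_2) = "measurement" (sensor_array_3) = temperature

Readings in [20.5, 29.8] from sensor_array_2: 0
Readings in [20.5, 29.8] from sensor_array_3: 2

Total count: 0 + 2 = 2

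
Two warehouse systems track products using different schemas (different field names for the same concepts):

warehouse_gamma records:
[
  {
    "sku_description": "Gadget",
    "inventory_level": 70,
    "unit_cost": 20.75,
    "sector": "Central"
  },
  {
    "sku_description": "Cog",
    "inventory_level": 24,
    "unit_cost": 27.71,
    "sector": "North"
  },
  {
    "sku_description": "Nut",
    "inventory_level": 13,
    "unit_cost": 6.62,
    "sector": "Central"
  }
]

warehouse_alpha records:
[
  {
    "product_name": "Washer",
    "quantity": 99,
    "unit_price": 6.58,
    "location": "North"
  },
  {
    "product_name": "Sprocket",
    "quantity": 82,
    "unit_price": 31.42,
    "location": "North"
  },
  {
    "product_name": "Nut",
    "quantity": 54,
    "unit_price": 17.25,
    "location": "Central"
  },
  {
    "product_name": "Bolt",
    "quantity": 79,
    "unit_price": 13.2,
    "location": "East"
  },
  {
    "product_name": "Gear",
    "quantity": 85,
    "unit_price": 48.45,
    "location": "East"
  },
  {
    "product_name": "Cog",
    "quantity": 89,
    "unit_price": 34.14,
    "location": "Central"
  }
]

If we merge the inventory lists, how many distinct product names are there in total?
7

Schema mapping: "sku_description" (warehouse_gamma) = "product_name" (warehouse_alpha) = product name

Products in warehouse_gamma: ['Cog', 'Gadget', 'Nut']
Products in warehouse_alpha: ['Bolt', 'Cog', 'Gear', 'Nut', 'Sprocket', 'Washer']

Union (unique products): ['Bolt', 'Cog', 'Gadget', 'Gear', 'Nut', 'Sprocket', 'Washer']
Count: 7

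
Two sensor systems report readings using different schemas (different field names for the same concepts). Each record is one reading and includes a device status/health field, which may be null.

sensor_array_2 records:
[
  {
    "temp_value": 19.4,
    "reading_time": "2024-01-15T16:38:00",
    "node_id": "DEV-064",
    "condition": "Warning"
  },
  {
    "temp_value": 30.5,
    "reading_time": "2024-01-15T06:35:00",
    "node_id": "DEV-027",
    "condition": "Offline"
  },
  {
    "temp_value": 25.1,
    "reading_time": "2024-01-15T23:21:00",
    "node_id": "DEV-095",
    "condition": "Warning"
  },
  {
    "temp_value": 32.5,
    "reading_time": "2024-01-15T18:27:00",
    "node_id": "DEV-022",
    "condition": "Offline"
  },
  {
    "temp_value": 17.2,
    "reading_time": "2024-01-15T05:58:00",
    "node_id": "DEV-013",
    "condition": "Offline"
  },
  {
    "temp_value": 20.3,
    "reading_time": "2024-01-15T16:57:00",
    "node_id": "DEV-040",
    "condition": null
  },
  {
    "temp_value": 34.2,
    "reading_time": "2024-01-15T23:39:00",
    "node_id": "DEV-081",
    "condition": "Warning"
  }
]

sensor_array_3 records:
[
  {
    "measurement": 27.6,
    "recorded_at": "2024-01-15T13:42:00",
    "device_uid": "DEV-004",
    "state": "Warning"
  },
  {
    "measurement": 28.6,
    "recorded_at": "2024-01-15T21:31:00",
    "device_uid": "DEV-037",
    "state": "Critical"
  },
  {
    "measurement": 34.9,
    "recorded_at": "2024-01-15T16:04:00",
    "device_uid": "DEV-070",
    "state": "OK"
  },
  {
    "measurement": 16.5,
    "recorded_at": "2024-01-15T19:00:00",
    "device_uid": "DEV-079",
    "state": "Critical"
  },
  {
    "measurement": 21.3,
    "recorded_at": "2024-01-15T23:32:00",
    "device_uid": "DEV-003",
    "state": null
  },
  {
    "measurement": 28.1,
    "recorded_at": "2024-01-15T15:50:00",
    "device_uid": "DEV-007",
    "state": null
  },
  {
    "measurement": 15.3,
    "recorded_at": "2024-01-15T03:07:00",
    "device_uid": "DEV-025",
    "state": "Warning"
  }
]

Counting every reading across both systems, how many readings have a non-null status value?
11

Schema mapping: "condition" (sensor_array_2) = "state" (sensor_array_3) = status

Non-null in sensor_array_2: 6
Non-null in sensor_array_3: 5

Total non-null: 6 + 5 = 11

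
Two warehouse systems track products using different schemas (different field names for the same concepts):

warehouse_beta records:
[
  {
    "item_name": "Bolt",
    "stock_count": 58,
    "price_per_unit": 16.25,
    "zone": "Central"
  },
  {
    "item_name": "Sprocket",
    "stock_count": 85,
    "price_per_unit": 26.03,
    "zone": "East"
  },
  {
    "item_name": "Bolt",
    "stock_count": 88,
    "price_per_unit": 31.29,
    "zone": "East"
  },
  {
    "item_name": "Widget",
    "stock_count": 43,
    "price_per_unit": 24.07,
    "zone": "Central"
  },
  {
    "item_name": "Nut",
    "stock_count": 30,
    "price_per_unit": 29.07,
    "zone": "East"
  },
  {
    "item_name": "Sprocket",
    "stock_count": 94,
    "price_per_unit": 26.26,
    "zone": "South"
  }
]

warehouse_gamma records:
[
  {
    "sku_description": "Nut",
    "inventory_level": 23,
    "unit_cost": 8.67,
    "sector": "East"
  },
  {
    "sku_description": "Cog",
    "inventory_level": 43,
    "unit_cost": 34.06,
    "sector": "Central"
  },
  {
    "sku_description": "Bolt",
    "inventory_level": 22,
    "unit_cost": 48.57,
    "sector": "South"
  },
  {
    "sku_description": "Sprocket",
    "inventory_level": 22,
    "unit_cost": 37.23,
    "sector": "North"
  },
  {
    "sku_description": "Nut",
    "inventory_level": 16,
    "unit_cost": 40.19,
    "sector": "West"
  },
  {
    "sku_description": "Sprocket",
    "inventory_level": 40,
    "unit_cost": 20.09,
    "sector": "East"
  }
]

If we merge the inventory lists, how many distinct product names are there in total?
5

Schema mapping: "item_name" (warehouse_beta) = "sku_description" (warehouse_gamma) = product name

Products in warehouse_beta: ['Bolt', 'Nut', 'Sprocket', 'Widget']
Products in warehouse_gamma: ['Bolt', 'Cog', 'Nut', 'Sprocket']

Union (unique products): ['Bolt', 'Cog', 'Nut', 'Sprocket', 'Widget']
Count: 5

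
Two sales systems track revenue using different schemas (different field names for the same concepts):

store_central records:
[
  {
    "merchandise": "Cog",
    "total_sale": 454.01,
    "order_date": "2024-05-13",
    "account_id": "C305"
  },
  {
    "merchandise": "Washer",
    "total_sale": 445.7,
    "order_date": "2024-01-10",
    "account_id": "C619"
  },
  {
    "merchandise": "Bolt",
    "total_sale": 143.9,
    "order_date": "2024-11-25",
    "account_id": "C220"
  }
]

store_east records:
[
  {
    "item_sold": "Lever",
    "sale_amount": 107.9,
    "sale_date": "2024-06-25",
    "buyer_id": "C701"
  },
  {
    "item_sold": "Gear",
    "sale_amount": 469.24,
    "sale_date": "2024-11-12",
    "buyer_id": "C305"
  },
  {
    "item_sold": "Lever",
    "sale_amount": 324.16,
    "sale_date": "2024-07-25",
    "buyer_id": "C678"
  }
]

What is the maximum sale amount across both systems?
469.24

Reconcile: "total_sale" (store_central) = "sale_amount" (store_east) = sale amount

Maximum in store_central: 454.01
Maximum in store_east: 469.24

Overall maximum: max(454.01, 469.24) = 469.24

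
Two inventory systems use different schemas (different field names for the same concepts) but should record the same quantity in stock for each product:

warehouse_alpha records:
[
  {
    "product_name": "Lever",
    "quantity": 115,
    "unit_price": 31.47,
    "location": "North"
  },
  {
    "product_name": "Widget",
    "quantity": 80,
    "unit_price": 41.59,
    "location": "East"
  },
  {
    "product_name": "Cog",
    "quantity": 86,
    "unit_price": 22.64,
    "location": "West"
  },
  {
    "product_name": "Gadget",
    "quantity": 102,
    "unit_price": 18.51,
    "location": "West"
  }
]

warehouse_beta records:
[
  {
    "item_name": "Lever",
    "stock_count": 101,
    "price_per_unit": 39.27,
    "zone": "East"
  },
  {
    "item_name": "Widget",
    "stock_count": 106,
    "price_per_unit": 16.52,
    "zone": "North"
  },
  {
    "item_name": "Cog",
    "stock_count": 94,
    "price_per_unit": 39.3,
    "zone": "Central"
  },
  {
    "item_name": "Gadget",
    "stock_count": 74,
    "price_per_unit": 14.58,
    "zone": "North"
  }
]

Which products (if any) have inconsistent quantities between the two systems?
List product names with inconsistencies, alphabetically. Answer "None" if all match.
Cog, Gadget, Lever, Widget

Schema mappings:
- "product_name" (warehouse_alpha) = "item_name" (warehouse_beta) = product name
- "quantity" (warehouse_alpha) = "stock_count" (warehouse_beta) = quantity

Comparison:
  Lever: 115 vs 101 - MISMATCH
  Widget: 80 vs 106 - MISMATCH
  Cog: 86 vs 94 - MISMATCH
  Gadget: 102 vs 74 - MISMATCH

Products with inconsistencies: Cog, Gadget, Lever, Widget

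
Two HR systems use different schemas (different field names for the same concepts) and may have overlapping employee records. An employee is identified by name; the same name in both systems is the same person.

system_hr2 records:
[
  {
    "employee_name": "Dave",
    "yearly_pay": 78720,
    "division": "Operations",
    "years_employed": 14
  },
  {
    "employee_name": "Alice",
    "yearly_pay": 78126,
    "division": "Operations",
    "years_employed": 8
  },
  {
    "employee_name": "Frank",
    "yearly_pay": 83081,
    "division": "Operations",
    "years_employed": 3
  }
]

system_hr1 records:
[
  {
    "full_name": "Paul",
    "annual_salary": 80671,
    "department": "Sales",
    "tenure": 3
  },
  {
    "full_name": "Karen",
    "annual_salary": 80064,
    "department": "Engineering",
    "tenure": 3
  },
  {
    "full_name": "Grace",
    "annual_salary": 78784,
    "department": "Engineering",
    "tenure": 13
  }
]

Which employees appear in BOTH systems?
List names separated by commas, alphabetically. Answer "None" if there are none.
None

Schema mapping: "employee_name" (system_hr2) = "full_name" (system_hr1) = employee name

Names in system_hr2: ['Alice', 'Dave', 'Frank']
Names in system_hr1: ['Grace', 'Karen', 'Paul']

Intersection: None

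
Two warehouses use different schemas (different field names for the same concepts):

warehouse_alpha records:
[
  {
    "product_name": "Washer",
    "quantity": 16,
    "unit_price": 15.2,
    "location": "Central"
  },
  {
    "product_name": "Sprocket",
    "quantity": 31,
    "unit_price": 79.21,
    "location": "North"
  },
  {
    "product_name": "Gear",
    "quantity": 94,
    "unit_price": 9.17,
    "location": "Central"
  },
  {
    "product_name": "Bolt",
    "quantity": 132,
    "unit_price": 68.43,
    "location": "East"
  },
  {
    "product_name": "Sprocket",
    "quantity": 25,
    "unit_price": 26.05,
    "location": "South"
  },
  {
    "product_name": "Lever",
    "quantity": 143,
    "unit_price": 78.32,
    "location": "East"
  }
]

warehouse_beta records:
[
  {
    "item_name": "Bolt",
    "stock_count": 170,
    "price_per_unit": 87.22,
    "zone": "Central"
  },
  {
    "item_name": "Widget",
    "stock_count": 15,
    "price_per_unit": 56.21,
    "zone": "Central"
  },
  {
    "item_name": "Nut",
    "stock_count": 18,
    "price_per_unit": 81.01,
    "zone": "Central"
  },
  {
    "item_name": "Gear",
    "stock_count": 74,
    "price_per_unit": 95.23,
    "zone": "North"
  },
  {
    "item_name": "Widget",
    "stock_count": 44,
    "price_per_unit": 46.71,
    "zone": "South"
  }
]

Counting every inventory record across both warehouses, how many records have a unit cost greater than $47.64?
7

Schema mapping: "unit_price" (warehouse_alpha) = "price_per_unit" (warehouse_beta) = unit cost

Records > $47.64 in warehouse_alpha: 3
Records > $47.64 in warehouse_beta: 4

Total count: 3 + 4 = 7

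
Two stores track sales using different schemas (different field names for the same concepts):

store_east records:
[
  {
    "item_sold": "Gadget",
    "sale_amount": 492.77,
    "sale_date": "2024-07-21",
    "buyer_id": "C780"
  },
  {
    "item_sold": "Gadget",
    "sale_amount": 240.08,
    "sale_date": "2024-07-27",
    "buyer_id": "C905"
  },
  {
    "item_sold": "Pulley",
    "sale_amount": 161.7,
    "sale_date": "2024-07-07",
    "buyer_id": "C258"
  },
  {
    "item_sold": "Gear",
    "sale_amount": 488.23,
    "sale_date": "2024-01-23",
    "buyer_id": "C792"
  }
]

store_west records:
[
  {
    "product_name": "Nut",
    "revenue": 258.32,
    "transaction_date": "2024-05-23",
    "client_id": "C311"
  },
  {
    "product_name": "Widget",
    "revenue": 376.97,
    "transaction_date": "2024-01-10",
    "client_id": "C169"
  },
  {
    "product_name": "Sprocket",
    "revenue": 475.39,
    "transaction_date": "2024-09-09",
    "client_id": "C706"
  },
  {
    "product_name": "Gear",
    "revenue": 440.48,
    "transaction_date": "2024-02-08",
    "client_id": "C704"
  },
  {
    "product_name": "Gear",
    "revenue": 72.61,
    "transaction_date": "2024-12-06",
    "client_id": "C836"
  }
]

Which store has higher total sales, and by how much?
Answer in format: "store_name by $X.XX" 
store_west by $240.99

Schema mapping: "sale_amount" (store_east) = "revenue" (store_west) = sale amount

Total for store_east: 1382.78
Total for store_west: 1623.77

Difference: |1382.78 - 1623.77| = 240.99
store_west has higher sales by $240.99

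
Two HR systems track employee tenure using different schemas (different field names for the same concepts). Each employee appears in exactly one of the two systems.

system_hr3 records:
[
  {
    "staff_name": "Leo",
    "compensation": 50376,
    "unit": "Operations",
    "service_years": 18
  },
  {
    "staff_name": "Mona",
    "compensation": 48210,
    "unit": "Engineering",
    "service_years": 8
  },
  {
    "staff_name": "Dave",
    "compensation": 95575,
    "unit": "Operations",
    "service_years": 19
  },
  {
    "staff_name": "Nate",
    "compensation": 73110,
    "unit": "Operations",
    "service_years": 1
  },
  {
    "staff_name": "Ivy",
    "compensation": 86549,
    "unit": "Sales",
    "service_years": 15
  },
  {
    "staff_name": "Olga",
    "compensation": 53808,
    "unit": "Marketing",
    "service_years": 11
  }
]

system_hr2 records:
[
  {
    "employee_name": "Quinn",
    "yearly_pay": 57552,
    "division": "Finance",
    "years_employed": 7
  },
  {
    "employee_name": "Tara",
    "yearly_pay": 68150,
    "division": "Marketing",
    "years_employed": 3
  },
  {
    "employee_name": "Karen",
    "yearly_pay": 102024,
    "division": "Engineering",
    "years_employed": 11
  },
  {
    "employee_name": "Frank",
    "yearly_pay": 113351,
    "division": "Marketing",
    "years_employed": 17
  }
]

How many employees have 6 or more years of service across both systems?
8

Reconcile schemas: "service_years" (system_hr3) = "years_employed" (system_hr2) = years of service

From system_hr3: 5 employees with >= 6 years
From system_hr2: 3 employees with >= 6 years

Total: 5 + 3 = 8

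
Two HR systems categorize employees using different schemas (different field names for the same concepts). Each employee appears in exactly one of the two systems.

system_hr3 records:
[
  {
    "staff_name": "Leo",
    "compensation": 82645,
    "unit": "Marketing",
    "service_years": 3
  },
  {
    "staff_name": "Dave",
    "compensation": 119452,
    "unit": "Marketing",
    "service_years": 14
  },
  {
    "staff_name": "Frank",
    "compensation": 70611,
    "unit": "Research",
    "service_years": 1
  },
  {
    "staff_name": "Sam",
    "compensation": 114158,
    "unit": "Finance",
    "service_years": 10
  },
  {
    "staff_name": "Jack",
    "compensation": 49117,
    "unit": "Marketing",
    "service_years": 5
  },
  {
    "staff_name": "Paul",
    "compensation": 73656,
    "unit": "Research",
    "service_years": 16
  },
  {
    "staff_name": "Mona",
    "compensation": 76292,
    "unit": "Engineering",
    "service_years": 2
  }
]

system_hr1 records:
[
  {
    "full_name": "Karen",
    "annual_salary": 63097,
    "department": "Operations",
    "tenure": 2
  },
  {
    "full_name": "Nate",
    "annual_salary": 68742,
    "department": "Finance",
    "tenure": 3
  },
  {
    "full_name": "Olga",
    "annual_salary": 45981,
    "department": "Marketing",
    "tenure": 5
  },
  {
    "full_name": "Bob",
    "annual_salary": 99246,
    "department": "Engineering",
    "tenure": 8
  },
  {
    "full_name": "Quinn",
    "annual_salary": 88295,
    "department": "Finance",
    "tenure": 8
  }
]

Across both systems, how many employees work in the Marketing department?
4

Schema mapping: "unit" (system_hr3) = "department" (system_hr1) = department

Marketing employees in system_hr3: 3
Marketing employees in system_hr1: 1

Total in Marketing: 3 + 1 = 4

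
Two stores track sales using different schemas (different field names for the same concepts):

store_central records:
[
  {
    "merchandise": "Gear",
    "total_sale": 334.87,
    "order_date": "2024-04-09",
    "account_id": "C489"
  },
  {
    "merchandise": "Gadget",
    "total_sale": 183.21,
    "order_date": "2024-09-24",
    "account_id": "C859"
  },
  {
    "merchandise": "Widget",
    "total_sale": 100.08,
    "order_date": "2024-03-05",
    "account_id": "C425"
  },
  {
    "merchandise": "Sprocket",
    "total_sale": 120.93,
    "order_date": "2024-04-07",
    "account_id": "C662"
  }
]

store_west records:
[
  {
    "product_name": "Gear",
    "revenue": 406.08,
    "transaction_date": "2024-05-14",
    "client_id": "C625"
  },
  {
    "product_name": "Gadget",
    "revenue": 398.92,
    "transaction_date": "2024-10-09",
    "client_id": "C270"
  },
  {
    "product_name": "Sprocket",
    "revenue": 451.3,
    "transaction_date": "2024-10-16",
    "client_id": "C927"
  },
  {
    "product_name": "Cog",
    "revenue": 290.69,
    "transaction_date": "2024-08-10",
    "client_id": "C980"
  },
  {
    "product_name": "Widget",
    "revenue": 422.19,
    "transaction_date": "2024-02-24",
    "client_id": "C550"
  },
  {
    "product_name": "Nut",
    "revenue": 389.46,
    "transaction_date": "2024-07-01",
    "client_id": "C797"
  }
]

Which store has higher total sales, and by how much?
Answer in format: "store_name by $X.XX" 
store_west by $1619.55

Schema mapping: "total_sale" (store_central) = "revenue" (store_west) = sale amount

Total for store_central: 739.09
Total for store_west: 2358.64

Difference: |739.09 - 2358.64| = 1619.55
store_west has higher sales by $1619.55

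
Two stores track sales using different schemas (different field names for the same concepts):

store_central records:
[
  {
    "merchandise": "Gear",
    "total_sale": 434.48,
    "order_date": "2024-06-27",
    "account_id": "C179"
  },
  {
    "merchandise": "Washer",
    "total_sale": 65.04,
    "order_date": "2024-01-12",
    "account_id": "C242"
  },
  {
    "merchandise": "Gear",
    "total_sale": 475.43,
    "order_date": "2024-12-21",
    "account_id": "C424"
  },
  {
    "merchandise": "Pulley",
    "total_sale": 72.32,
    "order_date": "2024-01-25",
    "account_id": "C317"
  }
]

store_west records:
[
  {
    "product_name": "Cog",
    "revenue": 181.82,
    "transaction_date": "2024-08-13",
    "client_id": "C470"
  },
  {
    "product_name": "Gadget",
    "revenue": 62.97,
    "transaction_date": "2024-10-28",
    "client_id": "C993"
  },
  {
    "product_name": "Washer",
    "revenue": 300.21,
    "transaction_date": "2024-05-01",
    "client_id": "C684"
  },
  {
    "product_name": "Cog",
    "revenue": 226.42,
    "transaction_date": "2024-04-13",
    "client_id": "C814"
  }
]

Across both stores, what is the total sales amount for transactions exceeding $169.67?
1618.36

Schema mapping: "total_sale" (store_central) = "revenue" (store_west) = sale amount

Sum of sales > $169.67 in store_central: 909.91
Sum of sales > $169.67 in store_west: 708.45

Total: 909.91 + 708.45 = 1618.36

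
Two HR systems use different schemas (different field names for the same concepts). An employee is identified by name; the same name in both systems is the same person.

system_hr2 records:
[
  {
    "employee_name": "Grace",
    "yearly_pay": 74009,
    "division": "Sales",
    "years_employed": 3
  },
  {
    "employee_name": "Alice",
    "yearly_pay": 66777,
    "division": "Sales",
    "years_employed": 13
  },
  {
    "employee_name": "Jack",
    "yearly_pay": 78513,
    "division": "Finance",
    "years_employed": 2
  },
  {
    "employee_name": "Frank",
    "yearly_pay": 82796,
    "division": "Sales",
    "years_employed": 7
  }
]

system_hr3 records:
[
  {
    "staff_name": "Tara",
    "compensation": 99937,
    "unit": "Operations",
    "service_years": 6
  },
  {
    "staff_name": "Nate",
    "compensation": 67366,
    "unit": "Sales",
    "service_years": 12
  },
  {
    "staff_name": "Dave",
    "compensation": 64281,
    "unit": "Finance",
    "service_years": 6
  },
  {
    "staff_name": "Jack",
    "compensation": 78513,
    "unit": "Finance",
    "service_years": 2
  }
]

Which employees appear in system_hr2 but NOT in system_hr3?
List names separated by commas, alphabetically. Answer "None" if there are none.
Alice, Frank, Grace

Schema mapping: "employee_name" (system_hr2) = "staff_name" (system_hr3) = employee name

Names in system_hr2: ['Alice', 'Frank', 'Grace', 'Jack']
Names in system_hr3: ['Dave', 'Jack', 'Nate', 'Tara']

In system_hr2 but not system_hr3: ['Alice', 'Frank', 'Grace']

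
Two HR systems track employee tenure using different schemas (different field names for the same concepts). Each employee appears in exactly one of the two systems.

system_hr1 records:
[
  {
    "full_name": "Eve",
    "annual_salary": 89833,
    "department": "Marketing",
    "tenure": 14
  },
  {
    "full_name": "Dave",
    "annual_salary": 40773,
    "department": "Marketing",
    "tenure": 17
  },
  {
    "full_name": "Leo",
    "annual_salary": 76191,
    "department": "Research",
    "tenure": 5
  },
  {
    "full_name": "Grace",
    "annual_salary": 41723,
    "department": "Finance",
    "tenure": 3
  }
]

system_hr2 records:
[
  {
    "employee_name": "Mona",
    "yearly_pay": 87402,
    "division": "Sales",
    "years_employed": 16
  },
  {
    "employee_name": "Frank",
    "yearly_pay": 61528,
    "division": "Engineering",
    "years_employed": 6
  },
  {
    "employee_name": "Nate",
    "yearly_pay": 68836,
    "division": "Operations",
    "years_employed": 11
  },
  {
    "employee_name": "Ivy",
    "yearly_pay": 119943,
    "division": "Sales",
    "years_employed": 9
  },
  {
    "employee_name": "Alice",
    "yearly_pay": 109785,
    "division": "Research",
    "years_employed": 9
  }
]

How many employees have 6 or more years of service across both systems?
7

Reconcile schemas: "tenure" (system_hr1) = "years_employed" (system_hr2) = years of service

From system_hr1: 2 employees with >= 6 years
From system_hr2: 5 employees with >= 6 years

Total: 2 + 5 = 7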